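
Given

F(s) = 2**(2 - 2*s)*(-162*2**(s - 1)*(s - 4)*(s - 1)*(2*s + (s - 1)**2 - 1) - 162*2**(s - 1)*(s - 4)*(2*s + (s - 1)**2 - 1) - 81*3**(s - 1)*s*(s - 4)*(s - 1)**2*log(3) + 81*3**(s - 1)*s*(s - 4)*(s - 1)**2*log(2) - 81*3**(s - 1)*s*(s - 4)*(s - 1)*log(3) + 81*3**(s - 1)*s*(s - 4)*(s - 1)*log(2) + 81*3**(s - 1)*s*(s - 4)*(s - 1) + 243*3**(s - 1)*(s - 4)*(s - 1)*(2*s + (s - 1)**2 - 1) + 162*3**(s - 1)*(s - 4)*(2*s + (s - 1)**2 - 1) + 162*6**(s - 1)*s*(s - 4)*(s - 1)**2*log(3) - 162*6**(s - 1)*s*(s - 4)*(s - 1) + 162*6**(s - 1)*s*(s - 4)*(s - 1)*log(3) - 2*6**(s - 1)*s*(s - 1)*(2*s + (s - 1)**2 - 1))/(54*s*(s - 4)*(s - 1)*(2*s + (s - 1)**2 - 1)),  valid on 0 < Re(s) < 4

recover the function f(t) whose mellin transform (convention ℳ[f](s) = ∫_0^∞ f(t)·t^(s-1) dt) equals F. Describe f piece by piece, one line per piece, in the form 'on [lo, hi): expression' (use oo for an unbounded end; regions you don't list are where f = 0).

undo the shared t-power: 2*t on [0, 1/2); 2*t + 3 on [1/2, 3/4); 2*t*log(2*t) on [3/4, 3/2); …
the common scale on t comes off first: t on [0, 1); t + 3 on [1, 3/2); t*log(t) on [3/2, 3); …
linearity at 1/2, 3/4, 3/2 turns ℳ[f](s) into 4 summed integrals
∫ 2·t^(s-1) over [0, 1/2)
over [1/2, 3/4), the kernel integral of (2*t + 3)/t enters the sum
for t in [3/4, 3/2): the term is ∫ 2*log(2*t)·t^(s-1)
on [3/2, ∞): add ∫ 1/(8*t**4)·t^(s-1) dt

on [0, 1/2): 2
on [1/2, 3/4): (2*t + 3)/t
on [3/4, 3/2): 2*log(2*t)
on [3/2, oo): 1/(8*t**4)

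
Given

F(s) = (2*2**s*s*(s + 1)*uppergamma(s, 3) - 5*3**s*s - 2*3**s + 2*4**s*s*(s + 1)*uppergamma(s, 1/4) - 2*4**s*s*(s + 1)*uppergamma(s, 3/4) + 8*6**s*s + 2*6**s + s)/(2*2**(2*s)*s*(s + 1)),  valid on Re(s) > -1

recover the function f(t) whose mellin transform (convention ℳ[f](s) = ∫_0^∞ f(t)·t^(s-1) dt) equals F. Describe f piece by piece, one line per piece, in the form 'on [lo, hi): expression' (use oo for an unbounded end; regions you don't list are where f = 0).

remove the common scale on t first: t on [0, 1/2); exp(-t/2) on [1/2, 3/2); t + 1 on [3/2, 3); …
integrate the 4 segments split at 1/4, 3/4, 3/2, then add the results
over [0, 1/4), the kernel integral of 2*t enters the sum
∫ exp(-t)·t^(s-1) over [1/4, 3/4)
between 3/4 and 3/2 the integrand is (2*t + 1)·t^(s-1)
on [3/2, ∞): add ∫ exp(-2*t)·t^(s-1) dt

on [0, 1/4): 2*t
on [1/4, 3/4): exp(-t)
on [3/4, 3/2): 2*t + 1
on [3/2, oo): exp(-2*t)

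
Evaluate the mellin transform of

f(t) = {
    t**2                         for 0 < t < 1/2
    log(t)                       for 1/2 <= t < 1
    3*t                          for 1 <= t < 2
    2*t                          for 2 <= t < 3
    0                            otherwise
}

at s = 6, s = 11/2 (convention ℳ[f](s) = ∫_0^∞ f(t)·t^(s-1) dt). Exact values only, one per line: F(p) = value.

strip the shared t-power: t on [0, 1/2); log(t)/t on [1/2, 1); 3 on [1, 2); …
summing 4 kernel integrals split by 1/2, 1, 2 yields ℳ[f](s)
for t in [0, 1/2): the term is ∫ t**2·t^(s-1)
∫ over [1/2, 1) of log(t)·t^(s-1) joins the sum
segment 1 to 2 holds 3*t; add its integral
[2, 3) adds the kernel integral of 2*t

F(6) = log(2)/384 + 9213567/14336
F(11/2) = sqrt(2)*(-746880*sqrt(2) + 8580*log(2) + 29740093 + 338722560*sqrt(6))/3020160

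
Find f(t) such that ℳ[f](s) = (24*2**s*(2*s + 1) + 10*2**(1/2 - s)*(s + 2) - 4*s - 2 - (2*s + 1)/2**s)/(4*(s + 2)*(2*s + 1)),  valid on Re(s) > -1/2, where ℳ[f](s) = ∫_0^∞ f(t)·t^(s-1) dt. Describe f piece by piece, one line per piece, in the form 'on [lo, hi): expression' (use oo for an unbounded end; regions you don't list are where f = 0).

decompose at 1/2, 1; ℳ[f](s) sums the 3 pieces' integrals
on [0, 1/2) integrate f = 5*sqrt(t)/2 against the kernel
segment 1/2 to 1 holds t**2; add its integral
on [1, 2) integrate f = 3*t**2/2 against the kernel

on [0, 1/2): 5*sqrt(t)/2
on [1/2, 1): t**2
on [1, 2): 3*t**2/2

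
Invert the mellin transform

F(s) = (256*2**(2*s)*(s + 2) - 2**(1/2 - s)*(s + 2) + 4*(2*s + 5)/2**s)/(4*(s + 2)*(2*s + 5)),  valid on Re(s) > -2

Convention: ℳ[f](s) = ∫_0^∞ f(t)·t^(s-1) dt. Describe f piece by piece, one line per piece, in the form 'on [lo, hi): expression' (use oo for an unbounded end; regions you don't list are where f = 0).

the 2 pieces separated at 1/2 each add one integral
piece [0, 1/2): integrate 4*t**2 against the kernel
between 1/2 and 4 the integrand is t**(5/2)·t^(s-1)

on [0, 1/2): 4*t**2
on [1/2, 4): t**(5/2)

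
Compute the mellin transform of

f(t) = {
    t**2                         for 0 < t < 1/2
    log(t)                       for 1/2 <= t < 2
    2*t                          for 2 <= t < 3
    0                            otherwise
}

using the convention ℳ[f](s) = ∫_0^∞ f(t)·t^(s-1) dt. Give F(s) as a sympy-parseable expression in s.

along the cuts 1/2, 2, ℳ[f](s) splits into 3 integrals
piece [0, 1/2): integrate t**2 against the kernel
the [1/2, 2) slice contributes ∫ log(t)·t^(s-1) dt
on [2, 3) integrate f = 2*t against the kernel

(-16*2**(2*s)*s**2*(s + 2) + 4*2**(2*s)*s*(s + 1)*(s + 2)*log(2) - 4*2**(2*s)*(s + 1)*(s + 2) + 24*6**s*s**2*(s + 2) + s**2*(s + 1) + 4*s*(s + 1)*(s + 2)*log(2) + 4*(s + 1)*(s + 2))/(4*2**s*s**2*(s + 1)*(s + 2))
  Re(s) > -2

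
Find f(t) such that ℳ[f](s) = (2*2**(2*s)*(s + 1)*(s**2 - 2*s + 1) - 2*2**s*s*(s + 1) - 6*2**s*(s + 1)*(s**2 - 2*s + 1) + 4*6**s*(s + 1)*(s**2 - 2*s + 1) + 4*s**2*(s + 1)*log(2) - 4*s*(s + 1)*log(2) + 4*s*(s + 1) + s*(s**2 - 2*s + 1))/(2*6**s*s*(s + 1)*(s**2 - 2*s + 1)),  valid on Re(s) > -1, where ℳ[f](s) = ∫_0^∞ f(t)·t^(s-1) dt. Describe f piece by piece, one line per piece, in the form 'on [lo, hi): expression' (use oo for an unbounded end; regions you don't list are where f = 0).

on [0, 1/6): 3*t
on [1/6, 1/3): log(3*t)/(3*t)
on [1/3, 2/3): 3
on [2/3, 1): 2

reversing the common scale on t: t on [0, 1/2); log(t)/t on [1/2, 1); 3 on [1, 2); …
the 4 pieces separated at 1/6, 1/3, 2/3 each add one integral
between 0 and 1/6 the integrand is 3*t·t^(s-1)
∫ over [1/6, 1/3) of log(3*t)/(3*t)·t^(s-1) joins the sum
[1/3, 2/3) adds the kernel integral of 3
∫ over [2/3, 1) of 2·t^(s-1) joins the sum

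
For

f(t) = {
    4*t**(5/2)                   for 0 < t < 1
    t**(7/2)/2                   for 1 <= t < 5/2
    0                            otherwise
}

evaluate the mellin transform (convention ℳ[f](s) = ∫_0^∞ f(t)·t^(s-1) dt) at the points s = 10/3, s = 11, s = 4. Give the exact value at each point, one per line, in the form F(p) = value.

split f at 1: ℳ[f](s) collects 2 kernel integrals
segment [0, 1) carries 4*t**(5/2); integrate it
∫ t**(7/2)/2·t^(s-1) over [1, 5/2)

F(10/3) = 879/1435 + 46875*2**(1/6)*5**(5/6)/5248
F(11) = 205/783 + 6103515625*sqrt(10)/950272
F(4) = 107/195 + 15625*sqrt(10)/768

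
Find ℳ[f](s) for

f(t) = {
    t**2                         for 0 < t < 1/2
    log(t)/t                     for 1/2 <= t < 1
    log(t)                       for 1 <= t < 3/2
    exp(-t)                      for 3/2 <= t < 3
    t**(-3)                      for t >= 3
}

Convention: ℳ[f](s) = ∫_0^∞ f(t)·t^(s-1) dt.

(108*2**s*s**2*(s - 3)*(s + 2)*(s**2 - 2*s + 1)*uppergamma(s, 3/2) - 108*2**s*s**2*(s - 3)*(s + 2)*(s**2 - 2*s + 1)*uppergamma(s, 3) - 108*2**s*s**2*(s - 3)*(s + 2) + 108*2**s*(s - 3)*(s + 2)*(s**2 - 2*s + 1) - 108*3**s*s*(s - 3)*(s + 2)*(s**2 - 2*s + 1)*log(2) + 108*3**s*s*(s - 3)*(s + 2)*(s**2 - 2*s + 1)*log(3) - 108*3**s*(s - 3)*(s + 2)*(s**2 - 2*s + 1) - 4*6**s*s**2*(s + 2)*(s**2 - 2*s + 1) + 216*s**3*(s - 3)*(s + 2)*log(2) - 216*s**2*(s - 3)*(s + 2)*log(2) + 216*s**2*(s - 3)*(s + 2) + 27*s**2*(s - 3)*(s**2 - 2*s + 1))/(108*2**s*s**2*(s - 3)*(s + 2)*(s**2 - 2*s + 1))
  -2 < Re(s) < 3

cuts at 1/2, 1, 3/2, 3: linearity sums the 5 kernel integrals
on [0, 1/2) integrate f = t**2 against the kernel
segment [1/2, 1) carries log(t)/t; integrate it
segment 1 to 3/2 holds log(t); add its integral
between 3/2 and 3 the integrand is exp(-t)·t^(s-1)
[3, ∞) adds the kernel integral of t**(-3)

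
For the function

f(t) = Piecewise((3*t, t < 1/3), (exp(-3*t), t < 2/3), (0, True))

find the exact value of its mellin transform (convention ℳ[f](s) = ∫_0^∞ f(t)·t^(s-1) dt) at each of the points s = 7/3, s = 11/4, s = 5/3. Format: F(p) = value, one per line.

the common scale on t comes off first: t on [0, 1); exp(-t) on [1, 2)
linearity at 1/3 turns ℳ[f](s) into 2 summed integrals
∫ over [0, 1/3) of 3*t·t^(s-1) joins the sum
on [1/3, 2/3): add ∫ exp(-3*t)·t^(s-1) dt

F(7/3) = 3**(2/3)*(-10*uppergamma(7/3, 2) + 3 + 10*uppergamma(7/3, 1))/270
F(11/4) = 3**(1/4)*(-15*uppergamma(11/4, 2) + 4 + 15*uppergamma(11/4, 1))/405
F(5/3) = 3**(1/3)*(-8*uppergamma(5/3, 2) + 3 + 8*uppergamma(5/3, 1))/72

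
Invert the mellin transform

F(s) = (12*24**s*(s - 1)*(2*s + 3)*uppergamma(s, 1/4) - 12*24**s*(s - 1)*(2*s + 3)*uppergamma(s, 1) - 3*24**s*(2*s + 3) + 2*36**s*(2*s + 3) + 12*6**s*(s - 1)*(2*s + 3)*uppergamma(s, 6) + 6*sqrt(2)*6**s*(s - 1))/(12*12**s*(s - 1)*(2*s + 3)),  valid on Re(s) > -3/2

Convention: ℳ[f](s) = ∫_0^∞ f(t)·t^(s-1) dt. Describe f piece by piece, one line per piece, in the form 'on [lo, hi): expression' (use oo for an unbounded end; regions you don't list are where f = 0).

on [0, 1/2): t**(3/2)
on [1/2, 2): exp(-t/2)
on [2, 3): 1/(2*t)
on [3, oo): exp(-2*t)

the 4 pieces separated at 1/2, 2, 3 each add one integral
∫ over [0, 1/2) of t**(3/2)·t^(s-1) joins the sum
for t in [1/2, 2): the term is ∫ exp(-t/2)·t^(s-1)
segment 2 to 3 holds 1/(2*t); add its integral
segment [3, ∞) carries exp(-2*t); integrate it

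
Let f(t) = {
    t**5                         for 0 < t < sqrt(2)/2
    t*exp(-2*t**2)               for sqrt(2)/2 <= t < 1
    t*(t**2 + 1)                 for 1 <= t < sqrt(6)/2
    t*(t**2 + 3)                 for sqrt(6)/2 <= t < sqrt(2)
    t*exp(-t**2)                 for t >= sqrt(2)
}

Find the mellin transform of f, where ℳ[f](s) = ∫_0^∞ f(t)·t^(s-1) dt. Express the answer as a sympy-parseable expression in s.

back out the shared t-power: t**6 on [0, sqrt(2)/2); t**2*exp(-2*t**2) on [sqrt(2)/2, 1); t**2*(t**2 + 1) on [1, sqrt(6)/2); …
the shared t-power comes off first: t**4 on [0, sqrt(2)/2); exp(-2*t**2) on [sqrt(2)/2, 1); t**2 + 1 on [1, sqrt(6)/2); …
the power substitution comes off first: t**2 on [0, 1/2); exp(-2*t) on [1/2, 1); t + 1 on [1, 3/2); …
summing 5 kernel integrals split by sqrt(2)/2, 1, sqrt(6)/2, sqrt(2) yields ℳ[f](s)
over [0, sqrt(2)/2), the kernel integral of t**5 enters the sum
piece [sqrt(2)/2, 1): integrate t*exp(-2*t**2) against the kernel
[1, sqrt(6)/2) adds the kernel integral of t*(t**2 + 1)
between sqrt(6)/2 and sqrt(2) the integrand is t*(t**2 + 3)·t^(s-1)
on [sqrt(2), ∞): add ∫ t*exp(-t**2)·t^(s-1) dt

2**(1/2 - s/2)*(40*2**s*(s + 1)*(s + 5) + 48*2**s*(s + 5) + 2*2**(s/2 + 1/2)*(s + 1)*(s + 3)*(s + 5)*uppergamma(s/2 + 1/2, 2) - 8*2**(s/2 + 1/2)*(s + 1)*(s + 5) - 8*2**(s/2 + 1/2)*(s + 5) - 8*3**(s/2 + 1/2)*(s + 1)*(s + 5) - 16*3**(s/2 + 1/2)*(s + 5) + 2*(s + 1)*(s + 3)*(s + 5)*uppergamma(s/2 + 1/2, 1) - 2*(s + 1)*(s + 3)*(s + 5)*uppergamma(s/2 + 1/2, 2) + (s + 1)*(s + 3))/(8*(s + 1)*(s + 3)*(s + 5))
  Re(s) > -5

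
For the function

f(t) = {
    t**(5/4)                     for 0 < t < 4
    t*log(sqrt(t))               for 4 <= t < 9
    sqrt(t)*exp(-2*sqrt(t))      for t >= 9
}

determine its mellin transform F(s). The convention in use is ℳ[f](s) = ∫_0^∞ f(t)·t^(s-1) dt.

remove the power substitution first: t**(5/2) on [0, 2); t**2*log(t) on [2, 3); t*exp(-2*t) on [3, ∞)
peel off the shared t-power: sqrt(t) on [0, 2); log(t) on [2, 3); exp(-2*t)/t on [3, ∞)
undo the shared t-power: t**(3/2) on [0, 2); t*log(t) on [2, 3); exp(-2*t) on [3, ∞)
integrate the 3 segments split at 4, 9, then add the results
between 0 and 4 the integrand is t**(5/4)·t^(s-1)
∫ over [4, 9) of t*log(sqrt(t))·t^(s-1) joins the sum
the [9, ∞) slice contributes ∫ sqrt(t)*exp(-2*sqrt(t))·t^(s-1) dt

(-8*144**s*(2*s + 1)*(4*s + 5)*log(2) - 8*144**s*(4*s + 5)*log(2) + 144**s*(32*s + 40) + 144**s*sqrt(2)*(64*s + 16*(2*s + 1)**2 + 48) + 18**(2*s + 1)*(-4*s - 5) + 18*324**s*(2*s + 1)*(4*s + 5)*log(3) + 18*324**s*(4*s + 5)*log(3) + 9**s*(4*s + 5)*(4*s + (2*s + 1)**2 + 3)*uppergamma(2*s + 1, 6))/(36**s*(4*s + 5)*(4*s + (2*s + 1)**2 + 3))
  Re(s) > -5/4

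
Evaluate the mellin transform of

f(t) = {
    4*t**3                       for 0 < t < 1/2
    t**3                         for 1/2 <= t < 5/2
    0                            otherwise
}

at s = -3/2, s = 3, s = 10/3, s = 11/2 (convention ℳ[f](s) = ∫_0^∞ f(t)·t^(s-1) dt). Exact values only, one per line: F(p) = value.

F(-3/2) = sqrt(2)/2 + 5*sqrt(10)/6
F(3) = 3907/96
F(10/3) = 3*2**(2/3)*(3 + 15625*5**(1/3))/2432
F(11/2) = 3*sqrt(2)/4352 + 390625*sqrt(10)/4352

slice at 1/2, transform all 2 pieces, and sum them
segment [0, 1/2) carries 4*t**3; integrate it
the [1/2, 5/2) slice contributes ∫ t**3·t^(s-1) dt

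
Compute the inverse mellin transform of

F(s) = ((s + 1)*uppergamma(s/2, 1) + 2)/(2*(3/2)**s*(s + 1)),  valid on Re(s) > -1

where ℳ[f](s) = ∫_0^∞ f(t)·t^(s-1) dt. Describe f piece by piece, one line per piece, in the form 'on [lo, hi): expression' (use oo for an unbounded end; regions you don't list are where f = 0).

back out the common scale on t: t on [0, 1); exp(-t**2) on [1, ∞)
remove the power substitution first: sqrt(t) on [0, 1); exp(-t) on [1, ∞)
decompose at 2/3; ℳ[f](s) sums the 2 pieces' integrals
piece [0, 2/3): integrate 3*t/2 against the kernel
segment [2/3, ∞) carries exp(-9*t**2/4); integrate it

on [0, 2/3): 3*t/2
on [2/3, oo): exp(-9*t**2/4)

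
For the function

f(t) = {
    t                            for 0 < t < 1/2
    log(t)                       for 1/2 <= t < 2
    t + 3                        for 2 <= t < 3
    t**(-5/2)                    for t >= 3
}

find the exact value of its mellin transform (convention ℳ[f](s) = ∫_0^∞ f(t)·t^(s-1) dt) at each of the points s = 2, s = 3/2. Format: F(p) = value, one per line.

F(2) = 2*sqrt(3)/3 + 17*log(2)/8 + 207/16
F(3/2) = sqrt(2)*(-1139 + 30*sqrt(2) + 270*log(2) + 864*sqrt(6))/180

the 4 pieces separated at 1/2, 2, 3 each add one integral
[0, 1/2) adds the kernel integral of t
∫ log(t)·t^(s-1) over [1/2, 2)
∫ (t + 3)·t^(s-1) over [2, 3)
on [3, ∞) integrate f = t**(-5/2) against the kernel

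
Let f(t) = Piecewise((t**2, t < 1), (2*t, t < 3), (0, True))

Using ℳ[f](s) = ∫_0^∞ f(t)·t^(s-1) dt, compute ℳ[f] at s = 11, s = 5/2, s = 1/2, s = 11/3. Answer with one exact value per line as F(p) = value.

F(11) = 3454363/39
F(5/2) = -22/63 + 108*sqrt(3)/7
F(1/2) = -14/15 + 4*sqrt(3)
F(11/3) = -30/119 + 243*3**(2/3)/7

invert the shared t-power to get t**(3/2) on [0, 1); 2*sqrt(t) on [1, 3)
the 2 pieces separated at 1 each add one integral
∫ t**2·t^(s-1) over [0, 1)
for t in [1, 3): the term is ∫ 2*t·t^(s-1)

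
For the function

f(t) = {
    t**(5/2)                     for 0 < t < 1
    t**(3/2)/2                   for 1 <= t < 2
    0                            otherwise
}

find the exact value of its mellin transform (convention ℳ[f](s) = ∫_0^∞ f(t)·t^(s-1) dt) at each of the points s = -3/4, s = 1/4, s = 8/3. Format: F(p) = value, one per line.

undo the shared t-power: sqrt(t) on [0, 1); 1/(2*sqrt(t)) on [1, 2)
back out the shared t-power: 1 on [0, 1); 1/(2*t) on [1, 2)
the shared t-power comes off first: t on [0, 1); 1/2 on [1, 2)
breakpoints 1: one integral from each of the 2 segments
on [0, 1): add ∫ t**(5/2)·t^(s-1) dt
piece [1, 2): integrate t**(3/2)/2 against the kernel

F(-3/4) = -2/21 + 2*2**(3/4)/3
F(1/4) = 6/77 + 4*2**(3/4)/7
F(8/3) = 57/775 + 48*2**(1/6)/25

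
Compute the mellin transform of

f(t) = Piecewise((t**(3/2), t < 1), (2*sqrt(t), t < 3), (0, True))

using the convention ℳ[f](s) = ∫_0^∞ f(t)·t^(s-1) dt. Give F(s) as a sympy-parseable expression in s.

(4*sqrt(3)*3**s*(2*s + 3) - 4*s - 10)/((2*s + 1)*(2*s + 3))
  Re(s) > -3/2

the 2 pieces separated at 1 each add one integral
segment [0, 1) carries t**(3/2); integrate it
for t in [1, 3): the term is ∫ 2*sqrt(t)·t^(s-1)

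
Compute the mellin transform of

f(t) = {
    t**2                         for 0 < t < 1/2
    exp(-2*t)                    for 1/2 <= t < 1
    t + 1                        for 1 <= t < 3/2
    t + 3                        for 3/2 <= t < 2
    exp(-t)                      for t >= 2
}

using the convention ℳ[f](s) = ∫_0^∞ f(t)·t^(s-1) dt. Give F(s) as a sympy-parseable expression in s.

f breaks at 1/2, 1, 3/2, 2 into 5 integrals to sum
segment 0 to 1/2 holds t**2; add its integral
piece [1/2, 1): integrate exp(-2*t) against the kernel
between 1 and 3/2 the integrand is (t + 1)·t^(s-1)
piece [3/2, 2): integrate (t + 3) against the kernel
[2, ∞) adds the kernel integral of exp(-t)

(20*2**(2*s)*s*(s + 2) + 12*2**(2*s)*(s + 2) + 4*2**s*s*(s + 1)*(s + 2)*uppergamma(s, 2) - 8*2**s*s*(s + 2) - 4*2**s*(s + 2) - 8*3**s*s*(s + 2) - 8*3**s*(s + 2) + 4*s*(s + 1)*(s + 2)*uppergamma(s, 1) - 4*s*(s + 1)*(s + 2)*uppergamma(s, 2) + s*(s + 1))/(4*2**s*s*(s + 1)*(s + 2))
  Re(s) > -2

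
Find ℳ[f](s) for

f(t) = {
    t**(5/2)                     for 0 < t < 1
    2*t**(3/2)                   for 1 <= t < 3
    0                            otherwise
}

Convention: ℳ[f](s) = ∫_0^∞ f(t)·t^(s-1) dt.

back out the shared t-power: t**(3/2) on [0, 1); 2*sqrt(t) on [1, 3)
decompose at 1; ℳ[f](s) sums the 2 pieces' integrals
over [0, 1), the kernel integral of t**(5/2) enters the sum
on [1, 3) integrate f = 2*t**(3/2) against the kernel

2*(2*3**(s + 3/2)*(2*s + 5) - 2*s - 7)/((2*s + 3)*(2*s + 5))
  Re(s) > -5/2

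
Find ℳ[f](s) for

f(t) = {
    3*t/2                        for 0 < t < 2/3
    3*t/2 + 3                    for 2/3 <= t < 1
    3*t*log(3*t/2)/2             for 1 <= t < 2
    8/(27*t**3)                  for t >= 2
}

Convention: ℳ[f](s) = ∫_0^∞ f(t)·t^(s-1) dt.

(-162*2**s*s*(s - 3)*(s**2 + 2*s + 1) - 162*2**s*(s - 3)*(s**2 + 2*s + 1) - 81*3**s*s**2*(s - 3)*(s + 1)*log(3) + 81*3**s*s**2*(s - 3)*(s + 1)*log(2) - 81*3**s*s*(s - 3)*(s + 1)*log(3) + 81*3**s*s*(s - 3)*(s + 1)*log(2) + 81*3**s*s*(s - 3)*(s + 1) + 243*3**s*s*(s - 3)*(s**2 + 2*s + 1) + 162*3**s*(s - 3)*(s**2 + 2*s + 1) + 162*6**s*s**2*(s - 3)*(s + 1)*log(3) - 162*6**s*s*(s - 3)*(s + 1) + 162*6**s*s*(s - 3)*(s + 1)*log(3) - 2*6**s*s*(s + 1)*(s**2 + 2*s + 1))/(54*3**s*s*(s - 3)*(s + 1)*(s**2 + 2*s + 1))
  -1 < Re(s) < 3

remove the common scale on t first: t on [0, 1); t + 3 on [1, 3/2); t*log(t) on [3/2, 3); …
cuts at 2/3, 1, 2: linearity sums the 4 kernel integrals
on [0, 2/3): add ∫ 3*t/2·t^(s-1) dt
piece [2/3, 1): integrate (3*t/2 + 3) against the kernel
[1, 2) adds the kernel integral of 3*t*log(3*t/2)/2
for t in [2, ∞): the term is ∫ 8/(27*t**3)·t^(s-1)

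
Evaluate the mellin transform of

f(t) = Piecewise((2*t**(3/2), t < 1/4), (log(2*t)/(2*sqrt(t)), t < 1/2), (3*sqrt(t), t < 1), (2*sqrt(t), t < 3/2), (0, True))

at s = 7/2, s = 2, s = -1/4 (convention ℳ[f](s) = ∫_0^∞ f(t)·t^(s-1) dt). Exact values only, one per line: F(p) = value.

remove the shared t-power first: 2*t on [0, 1/4); log(2*t)/(2*t) on [1/4, 1/2); 3 on [1/2, 1); …
strip the common scale on t: t on [0, 1/2); log(t)/t on [1/2, 1); 3 on [1, 2); …
linearity at 1/4, 1/2, 1 turns ℳ[f](s) into 4 summed integrals
[0, 1/4) adds the kernel integral of 2*t**(3/2)
segment [1/4, 1/2) carries log(2*t)/(2*sqrt(t)); integrate it
between 1/2 and 1 the integrand is 3*sqrt(t)·t^(s-1)
∫ 2*sqrt(t)·t^(s-1) over [1, 3/2)

F(7/2) = log(2)/384 + 62869/23040
F(2) = -37*sqrt(2)/180 + log(2)/24 + 4357/10080 + 9*sqrt(6)/10
F(-1/4) = sqrt(2)*(-310*2**(1/4) - 60*log(2) + 89 + 90*sqrt(2) + 180*6**(1/4))/45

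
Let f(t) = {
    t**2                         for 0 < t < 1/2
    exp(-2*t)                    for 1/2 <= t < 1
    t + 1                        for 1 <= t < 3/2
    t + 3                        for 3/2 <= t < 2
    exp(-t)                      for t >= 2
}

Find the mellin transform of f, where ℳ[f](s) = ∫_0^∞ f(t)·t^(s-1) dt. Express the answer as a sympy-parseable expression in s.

(20*2**(2*s)*s*(s + 2) + 12*2**(2*s)*(s + 2) + 4*2**s*s*(s + 1)*(s + 2)*uppergamma(s, 2) - 8*2**s*s*(s + 2) - 4*2**s*(s + 2) - 8*3**s*s*(s + 2) - 8*3**s*(s + 2) + 4*s*(s + 1)*(s + 2)*uppergamma(s, 1) - 4*s*(s + 1)*(s + 2)*uppergamma(s, 2) + s*(s + 1))/(4*2**s*s*(s + 1)*(s + 2))
  Re(s) > -2

cuts at 1/2, 1, 3/2, 2: linearity sums the 5 kernel integrals
on [0, 1/2) integrate f = t**2 against the kernel
[1/2, 1) adds the kernel integral of exp(-2*t)
for t in [1, 3/2): the term is ∫ (t + 1)·t^(s-1)
on [3/2, 2): add ∫ (t + 3)·t^(s-1) dt
∫ exp(-t)·t^(s-1) over [2, ∞)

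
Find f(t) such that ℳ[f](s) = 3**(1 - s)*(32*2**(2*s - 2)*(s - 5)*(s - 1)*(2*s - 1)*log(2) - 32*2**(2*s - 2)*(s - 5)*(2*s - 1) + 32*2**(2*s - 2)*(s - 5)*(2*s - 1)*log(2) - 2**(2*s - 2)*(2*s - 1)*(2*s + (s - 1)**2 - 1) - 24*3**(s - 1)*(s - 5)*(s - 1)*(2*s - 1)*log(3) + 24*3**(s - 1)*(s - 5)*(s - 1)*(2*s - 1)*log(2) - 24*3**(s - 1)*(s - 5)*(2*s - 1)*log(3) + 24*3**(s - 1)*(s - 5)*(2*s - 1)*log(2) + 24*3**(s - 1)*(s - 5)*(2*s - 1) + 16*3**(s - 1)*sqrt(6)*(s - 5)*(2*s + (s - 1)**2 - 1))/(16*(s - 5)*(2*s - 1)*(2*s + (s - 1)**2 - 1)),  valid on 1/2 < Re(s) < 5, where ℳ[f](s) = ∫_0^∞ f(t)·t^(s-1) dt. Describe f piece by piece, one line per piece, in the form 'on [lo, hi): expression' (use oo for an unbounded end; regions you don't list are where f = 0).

on [0, 1): sqrt(6)/(2*sqrt(t))
on [1, 4/3): 3*log(3*t/2)/2
on [4/3, oo): 16/(81*t**5)

reversing the shared t-power: sqrt(6)*sqrt(t)/2 on [0, 1); 3*t*log(3*t/2)/2 on [1, 4/3); 16/(81*t**4) on [4/3, ∞)
the common scale on t comes off first: sqrt(t) on [0, 3/2); t*log(t) on [3/2, 2); t**(-4) on [2, ∞)
f breaks at 1, 4/3 into 3 integrals to sum
∫ sqrt(6)/(2*sqrt(t))·t^(s-1) over [0, 1)
∫ 3*log(3*t/2)/2·t^(s-1) over [1, 4/3)
over [4/3, ∞), the kernel integral of 16/(81*t**5) enters the sum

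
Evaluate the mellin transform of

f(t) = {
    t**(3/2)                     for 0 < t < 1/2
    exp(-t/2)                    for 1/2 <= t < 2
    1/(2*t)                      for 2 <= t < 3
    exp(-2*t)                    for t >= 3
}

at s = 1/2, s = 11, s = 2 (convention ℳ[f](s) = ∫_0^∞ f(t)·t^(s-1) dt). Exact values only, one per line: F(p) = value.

F(1/2) = -sqrt(3)/3 - sqrt(2)*sqrt(pi)*erfc(1) + sqrt(2)*sqrt(pi)*erfc(sqrt(6))/2 + 1/8 + sqrt(2)/2 + sqrt(2)*sqrt(pi)*erfc(1/2)
F(11) = -20201678848*exp(-1) + sqrt(2)/102400 + 5474871*exp(-6)/8 + 11605/4 + 4885809916361*exp(-1/4)/512
F(2) = -8*exp(-1) + 7*exp(-6)/4 + sqrt(2)/56 + 1/2 + 5*exp(-1/4)

integrate the 4 segments split at 1/2, 2, 3, then add the results
segment 0 to 1/2 holds t**(3/2); add its integral
segment 1/2 to 2 holds exp(-t/2); add its integral
∫ 1/(2*t)·t^(s-1) over [2, 3)
∫ over [3, ∞) of exp(-2*t)·t^(s-1) joins the sum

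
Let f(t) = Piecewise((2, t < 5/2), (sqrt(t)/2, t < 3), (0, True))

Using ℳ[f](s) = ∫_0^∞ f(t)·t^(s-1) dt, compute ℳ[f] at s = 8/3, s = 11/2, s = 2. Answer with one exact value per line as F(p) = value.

integrate the 2 segments split at 5/2, then add the results
∫ over [0, 5/2) of 2·t^(s-1) joins the sum
over [5/2, 3), the kernel integral of sqrt(t)/2 enters the sum

F(8/3) = -375*2**(5/6)*5**(1/6)/304 + 81*3**(1/6)/19 + 75*2**(1/3)*5**(2/3)/32
F(11/2) = 31031/768 + 3125*sqrt(10)/176
F(2) = -5*sqrt(10)/8 + 9*sqrt(3)/5 + 25/4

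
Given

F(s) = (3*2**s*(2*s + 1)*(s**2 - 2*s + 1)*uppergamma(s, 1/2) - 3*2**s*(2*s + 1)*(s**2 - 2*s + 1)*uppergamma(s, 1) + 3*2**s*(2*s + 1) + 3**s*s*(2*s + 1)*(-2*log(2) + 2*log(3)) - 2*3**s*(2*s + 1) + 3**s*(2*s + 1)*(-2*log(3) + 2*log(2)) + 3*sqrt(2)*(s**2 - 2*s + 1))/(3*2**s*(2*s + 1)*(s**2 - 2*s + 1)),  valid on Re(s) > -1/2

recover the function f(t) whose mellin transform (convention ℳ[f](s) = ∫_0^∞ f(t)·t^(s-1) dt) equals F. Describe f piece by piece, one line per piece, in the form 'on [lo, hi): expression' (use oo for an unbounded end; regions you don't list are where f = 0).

on [0, 1/2): sqrt(t)
on [1/2, 1): exp(-t)
on [1, 3/2): log(t)/t

summing 3 kernel integrals split by 1/2, 1 yields ℳ[f](s)
between 0 and 1/2 the integrand is sqrt(t)·t^(s-1)
for t in [1/2, 1): the term is ∫ exp(-t)·t^(s-1)
segment [1, 3/2) carries log(t)/t; integrate it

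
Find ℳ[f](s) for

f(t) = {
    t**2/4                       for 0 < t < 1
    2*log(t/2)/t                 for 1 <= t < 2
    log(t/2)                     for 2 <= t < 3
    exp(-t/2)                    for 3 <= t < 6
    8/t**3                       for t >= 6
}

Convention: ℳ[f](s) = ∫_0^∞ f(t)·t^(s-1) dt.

(108*2**s*s**2*(s - 3)*(s + 2)*(s**2 - 2*s + 1)*uppergamma(s, 3/2) - 108*2**s*s**2*(s - 3)*(s + 2)*(s**2 - 2*s + 1)*uppergamma(s, 3) - 108*2**s*s**2*(s - 3)*(s + 2) + 108*2**s*(s - 3)*(s + 2)*(s**2 - 2*s + 1) - 108*3**s*s*(s - 3)*(s + 2)*(s**2 - 2*s + 1)*log(2) + 108*3**s*s*(s - 3)*(s + 2)*(s**2 - 2*s + 1)*log(3) - 108*3**s*(s - 3)*(s + 2)*(s**2 - 2*s + 1) - 4*6**s*s**2*(s + 2)*(s**2 - 2*s + 1) + 216*s**3*(s - 3)*(s + 2)*log(2) - 216*s**2*(s - 3)*(s + 2)*log(2) + 216*s**2*(s - 3)*(s + 2) + 27*s**2*(s - 3)*(s**2 - 2*s + 1))/(108*s**2*(s - 3)*(s + 2)*(s**2 - 2*s + 1))
  -2 < Re(s) < 3

undo the common scale on t: t**2 on [0, 1/2); log(t)/t on [1/2, 1); log(t) on [1, 3/2); …
cuts at 1, 2, 3, 6: linearity sums the 5 kernel integrals
segment [0, 1) carries t**2/4; integrate it
segment 1 to 2 holds 2*log(t/2)/t; add its integral
segment [2, 3) carries log(t/2); integrate it
the [3, 6) slice contributes ∫ exp(-t/2)·t^(s-1) dt
on [6, ∞): add ∫ 8/t**3·t^(s-1) dt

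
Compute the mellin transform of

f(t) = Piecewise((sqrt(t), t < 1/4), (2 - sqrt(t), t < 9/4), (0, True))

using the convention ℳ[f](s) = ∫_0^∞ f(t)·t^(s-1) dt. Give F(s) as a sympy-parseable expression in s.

strip the power substitution: t on [0, 1/2); 2 - t on [1/2, 3/2)
the 2 pieces separated at 1/4 each add one integral
between 0 and 1/4 the integrand is sqrt(t)·t^(s-1)
on [1/4, 9/4): add ∫ (2 - sqrt(t))·t^(s-1) dt

(9**s*s + 2*9**s - 2*s - 2)/(4**s*s*(2*s + 1))
  Re(s) > -1/2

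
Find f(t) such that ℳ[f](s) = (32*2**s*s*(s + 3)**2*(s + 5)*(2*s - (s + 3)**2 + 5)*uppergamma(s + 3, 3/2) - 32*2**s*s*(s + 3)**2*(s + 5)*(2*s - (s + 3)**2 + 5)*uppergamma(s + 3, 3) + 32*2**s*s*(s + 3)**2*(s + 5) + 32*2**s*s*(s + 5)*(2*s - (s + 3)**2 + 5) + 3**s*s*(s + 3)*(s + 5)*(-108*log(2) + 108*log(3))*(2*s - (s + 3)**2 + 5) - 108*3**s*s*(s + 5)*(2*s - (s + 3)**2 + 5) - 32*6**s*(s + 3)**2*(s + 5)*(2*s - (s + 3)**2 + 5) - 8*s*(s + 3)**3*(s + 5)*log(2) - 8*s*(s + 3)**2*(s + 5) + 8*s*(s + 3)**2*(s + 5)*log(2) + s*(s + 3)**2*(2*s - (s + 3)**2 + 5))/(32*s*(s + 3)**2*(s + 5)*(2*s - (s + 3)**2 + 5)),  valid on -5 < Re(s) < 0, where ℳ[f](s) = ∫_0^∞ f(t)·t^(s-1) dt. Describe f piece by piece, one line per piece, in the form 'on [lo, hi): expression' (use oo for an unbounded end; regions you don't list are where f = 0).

on [0, 1): t**5/32
on [1, 2): t**2*log(t/2)/4
on [2, 3): t**3*log(t/2)/8
on [3, 6): t**3*exp(-t/2)/8
on [6, oo): 1

undo the common scale on t: t**5 on [0, 1/2); t**2*log(t) on [1/2, 1); t**3*log(t) on [1, 3/2); …
strip the shared t-power: t**3 on [0, 1/2); log(t) on [1/2, 1); t*log(t) on [1, 3/2); …
strip the shared t-power: t**2 on [0, 1/2); log(t)/t on [1/2, 1); log(t) on [1, 3/2); …
linearity at 1, 2, 3, 6 turns ℳ[f](s) into 5 summed integrals
∫ over [0, 1) of t**5/32·t^(s-1) joins the sum
the [1, 2) slice contributes ∫ t**2*log(t/2)/4·t^(s-1) dt
segment 2 to 3 holds t**3*log(t/2)/8; add its integral
∫ t**3*exp(-t/2)/8·t^(s-1) over [3, 6)
[6, ∞) adds the kernel integral of 1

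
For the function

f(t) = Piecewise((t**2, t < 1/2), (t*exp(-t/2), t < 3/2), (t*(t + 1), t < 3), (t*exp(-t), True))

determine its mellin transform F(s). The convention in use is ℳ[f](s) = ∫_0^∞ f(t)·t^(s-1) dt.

(8*2**(2*s)*(s + 1)*(s + 2)*uppergamma(s + 1, 1/4) - 8*2**(2*s)*(s + 1)*(s + 2)*uppergamma(s + 1, 3/4) + 4*2**s*(s + 1)*(s + 2)*uppergamma(s + 1, 3) - 15*3**s*(s + 1) - 6*3**s + 48*6**s*(s + 1) + 12*6**s + s + 1)/(4*2**s*(s + 1)*(s + 2))
  Re(s) > -2

strip the shared t-power: t on [0, 1/2); exp(-t/2) on [1/2, 3/2); t + 1 on [3/2, 3); …
f breaks at 1/2, 3/2, 3 into 4 integrals to sum
over [0, 1/2), the kernel integral of t**2 enters the sum
over [1/2, 3/2), the kernel integral of t*exp(-t/2) enters the sum
over [3/2, 3), the kernel integral of t*(t + 1) enters the sum
∫ t*exp(-t)·t^(s-1) over [3, ∞)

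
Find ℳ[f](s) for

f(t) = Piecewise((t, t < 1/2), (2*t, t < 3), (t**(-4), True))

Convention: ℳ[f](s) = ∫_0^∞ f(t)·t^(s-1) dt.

the 3 pieces separated at 1/2, 3 each add one integral
the [0, 1/2) slice contributes ∫ t·t^(s-1) dt
segment 1/2 to 3 holds 2*t; add its integral
on [3, ∞): add ∫ t**(-4)·t^(s-1) dt

(970*6**s*s - 3890*6**s - 81*s + 324)/(162*2**s*(s**2 - 3*s - 4))
  -1 < Re(s) < 4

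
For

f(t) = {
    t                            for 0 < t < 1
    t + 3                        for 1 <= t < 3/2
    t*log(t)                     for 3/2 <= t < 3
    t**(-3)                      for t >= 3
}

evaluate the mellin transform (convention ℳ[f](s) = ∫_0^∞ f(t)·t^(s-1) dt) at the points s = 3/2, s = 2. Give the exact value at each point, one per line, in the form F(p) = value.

f breaks at 1, 3/2, 3 into 4 integrals to sum
piece [0, 1): integrate t against the kernel
between 1 and 3/2 the integrand is (t + 3)·t^(s-1)
the [3/2, 3) slice contributes ∫ t*log(t)·t^(s-1) dt
segment 3 to ∞ holds t**(-3); add its integral

F(3/2) = -922*sqrt(3)/675 - 2 + 213*sqrt(6)/100 + log(2**(9*sqrt(6)/20)*3**(-9*sqrt(6)/20 + 18*sqrt(3)/5))
F(2) = 17/24 + 9*log(2)/8 + 63*log(3)/8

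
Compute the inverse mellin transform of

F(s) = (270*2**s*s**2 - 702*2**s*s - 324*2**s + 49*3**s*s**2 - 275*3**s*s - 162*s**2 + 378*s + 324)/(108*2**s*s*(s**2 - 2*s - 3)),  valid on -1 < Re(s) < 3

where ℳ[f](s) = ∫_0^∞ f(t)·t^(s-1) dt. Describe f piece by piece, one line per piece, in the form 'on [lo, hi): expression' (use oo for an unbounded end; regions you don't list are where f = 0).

f breaks at 1/2, 1, 3/2 into 4 integrals to sum
segment [0, 1/2) carries t; integrate it
piece [1/2, 1): integrate (2*t + 1) against the kernel
piece [1, 3/2): integrate t/2 against the kernel
over [3/2, ∞), the kernel integral of t**(-3) enters the sum

on [0, 1/2): t
on [1/2, 1): 2*t + 1
on [1, 3/2): t/2
on [3/2, oo): t**(-3)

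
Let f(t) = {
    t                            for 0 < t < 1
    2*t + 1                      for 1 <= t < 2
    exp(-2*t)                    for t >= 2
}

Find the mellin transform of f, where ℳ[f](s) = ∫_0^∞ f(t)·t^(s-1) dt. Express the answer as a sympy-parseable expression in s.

(2**s*s*(s + 1)*uppergamma(s, 4) - 2*4**s*s - 4**s + 5*8**s*s + 8**s)/(4**s*s*(s + 1))
  Re(s) > -1

integrate the 3 segments split at 1, 2, then add the results
over [0, 1), the kernel integral of t enters the sum
the [1, 2) slice contributes ∫ (2*t + 1)·t^(s-1) dt
between 2 and ∞ the integrand is exp(-2*t)·t^(s-1)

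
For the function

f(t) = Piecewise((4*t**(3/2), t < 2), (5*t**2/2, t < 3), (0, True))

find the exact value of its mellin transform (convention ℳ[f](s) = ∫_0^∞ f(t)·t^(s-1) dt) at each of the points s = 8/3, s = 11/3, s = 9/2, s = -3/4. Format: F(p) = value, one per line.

F(8/3) = -60*2**(2/3)/7 + 384*2**(1/6)/25 + 1215*3**(2/3)/28
F(11/3) = -240*2**(2/3)/17 + 768*2**(1/6)/31 + 3645*3**(2/3)/34
F(9/2) = -320*sqrt(2)/13 + 128/3 + 3645*sqrt(3)/13
F(-3/4) = -4*2**(1/4) + 6*3**(1/4) + 16*2**(3/4)/3

split f at 2: ℳ[f](s) collects 2 kernel integrals
∫ over [0, 2) of 4*t**(3/2)·t^(s-1) joins the sum
∫ over [2, 3) of 5*t**2/2·t^(s-1) joins the sum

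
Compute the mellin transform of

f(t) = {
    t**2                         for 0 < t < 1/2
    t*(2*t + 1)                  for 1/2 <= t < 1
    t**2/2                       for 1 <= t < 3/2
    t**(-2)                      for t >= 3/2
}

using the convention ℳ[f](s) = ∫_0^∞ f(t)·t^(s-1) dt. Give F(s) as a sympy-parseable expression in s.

(180*2**s*s**2 - 108*2**s*s - 504*2**s + 49*3**s*s**2 - 177*3**s*s - 226*3**s - 54*s**2 + 18*s + 180)/(72*2**s*(s**3 + s**2 - 4*s - 4))
  -2 < Re(s) < 2

undo the shared t-power: t**(3/2) on [0, 1/2); sqrt(t)*(2*t + 1) on [1/2, 1); t**(3/2)/2 on [1, 3/2); …
invert the shared t-power to get t on [0, 1/2); 2*t + 1 on [1/2, 1); t/2 on [1, 3/2); …
along the cuts 1/2, 1, 3/2, ℳ[f](s) splits into 4 integrals
over [0, 1/2), the kernel integral of t**2 enters the sum
segment 1/2 to 1 holds t*(2*t + 1); add its integral
on [1, 3/2) integrate f = t**2/2 against the kernel
on [3/2, ∞): add ∫ t**(-2)·t^(s-1) dt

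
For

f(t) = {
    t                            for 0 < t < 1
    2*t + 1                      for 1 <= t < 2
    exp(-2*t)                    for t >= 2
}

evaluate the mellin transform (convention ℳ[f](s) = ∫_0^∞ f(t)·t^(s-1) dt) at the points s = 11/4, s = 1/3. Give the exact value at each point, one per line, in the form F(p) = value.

F(11/4) = -104/165 + 2**(1/4)*uppergamma(11/4, 4)/8 + 944*2**(3/4)/165
F(1/3) = -15/4 + 2**(2/3)*uppergamma(1/3, 4)/2 + 6*2**(1/3)

slice at 1, 2, transform all 3 pieces, and sum them
∫ over [0, 1) of t·t^(s-1) joins the sum
[1, 2) adds the kernel integral of (2*t + 1)
for t in [2, ∞): the term is ∫ exp(-2*t)·t^(s-1)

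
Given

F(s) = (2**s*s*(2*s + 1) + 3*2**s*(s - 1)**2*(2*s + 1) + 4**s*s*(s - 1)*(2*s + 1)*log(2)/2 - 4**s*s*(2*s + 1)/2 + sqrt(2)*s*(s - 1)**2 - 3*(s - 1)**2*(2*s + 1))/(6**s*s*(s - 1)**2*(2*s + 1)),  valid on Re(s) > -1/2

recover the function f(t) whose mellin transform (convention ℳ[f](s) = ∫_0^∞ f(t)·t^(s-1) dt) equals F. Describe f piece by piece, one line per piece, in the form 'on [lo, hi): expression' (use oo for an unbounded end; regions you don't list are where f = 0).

invert the common scale on t to get sqrt(t) on [0, 1/2); 3 on [1/2, 1); log(t)/t on [1, 2)
back out the shared t-power: t**(3/2) on [0, 1/2); 3*t on [1/2, 1); log(t) on [1, 2)
along the cuts 1/6, 1/3, ℳ[f](s) splits into 3 integrals
the [0, 1/6) slice contributes ∫ sqrt(3)*sqrt(t)·t^(s-1) dt
[1/6, 1/3) adds the kernel integral of 3
piece [1/3, 2/3): integrate log(3*t)/(3*t) against the kernel

on [0, 1/6): sqrt(3)*sqrt(t)
on [1/6, 1/3): 3
on [1/3, 2/3): log(3*t)/(3*t)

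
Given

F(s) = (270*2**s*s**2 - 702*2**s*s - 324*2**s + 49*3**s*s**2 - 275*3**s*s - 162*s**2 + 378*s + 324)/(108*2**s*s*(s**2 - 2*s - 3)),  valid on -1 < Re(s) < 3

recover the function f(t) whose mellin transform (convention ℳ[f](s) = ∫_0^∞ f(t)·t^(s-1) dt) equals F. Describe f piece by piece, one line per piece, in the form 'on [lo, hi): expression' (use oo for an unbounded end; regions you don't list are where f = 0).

summing 4 kernel integrals split by 1/2, 1, 3/2 yields ℳ[f](s)
over [0, 1/2), the kernel integral of t enters the sum
for t in [1/2, 1): the term is ∫ (2*t + 1)·t^(s-1)
∫ t/2·t^(s-1) over [1, 3/2)
over [3/2, ∞), the kernel integral of t**(-3) enters the sum

on [0, 1/2): t
on [1/2, 1): 2*t + 1
on [1, 3/2): t/2
on [3/2, oo): t**(-3)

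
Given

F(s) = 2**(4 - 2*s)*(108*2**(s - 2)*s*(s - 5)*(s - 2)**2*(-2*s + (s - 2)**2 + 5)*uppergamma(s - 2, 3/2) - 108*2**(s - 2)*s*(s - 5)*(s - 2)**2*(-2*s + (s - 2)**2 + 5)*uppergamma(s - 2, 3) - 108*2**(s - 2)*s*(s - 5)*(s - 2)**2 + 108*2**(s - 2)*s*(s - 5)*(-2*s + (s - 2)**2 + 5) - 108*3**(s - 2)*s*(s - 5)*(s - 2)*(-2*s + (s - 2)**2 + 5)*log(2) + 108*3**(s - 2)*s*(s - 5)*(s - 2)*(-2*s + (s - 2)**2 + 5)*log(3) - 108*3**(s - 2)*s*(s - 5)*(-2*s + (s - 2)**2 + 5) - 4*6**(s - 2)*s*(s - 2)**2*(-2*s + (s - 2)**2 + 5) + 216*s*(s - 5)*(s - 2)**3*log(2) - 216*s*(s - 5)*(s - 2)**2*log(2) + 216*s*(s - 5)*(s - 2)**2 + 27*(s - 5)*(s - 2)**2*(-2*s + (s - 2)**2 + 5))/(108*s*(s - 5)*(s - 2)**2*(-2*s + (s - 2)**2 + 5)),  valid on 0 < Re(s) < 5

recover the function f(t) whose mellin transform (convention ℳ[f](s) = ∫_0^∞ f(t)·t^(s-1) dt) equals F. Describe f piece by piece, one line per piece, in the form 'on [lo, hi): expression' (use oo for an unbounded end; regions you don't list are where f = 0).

the shared t-power comes off first: 4*t on [0, 1/4); log(2*t)/(2*t**2) on [1/4, 1/2); log(2*t)/t on [1/2, 3/4); …
remove the shared t-power first: 4*t**2 on [0, 1/4); log(2*t)/(2*t) on [1/4, 1/2); log(2*t) on [1/2, 3/4); …
peel off the common scale on t: t**2 on [0, 1/2); log(t)/t on [1/2, 1); log(t) on [1, 3/2); …
decompose at 1/4, 1/2, 3/4, 3/2; ℳ[f](s) sums the 5 pieces' integrals
over [0, 1/4), the kernel integral of 4 enters the sum
[1/4, 1/2) adds the kernel integral of log(2*t)/(2*t**3)
∫ log(2*t)/t**2·t^(s-1) over [1/2, 3/4)
segment [3/4, 3/2) carries exp(-2*t)/t**2; integrate it
on [3/2, ∞) integrate f = 1/(8*t**5) against the kernel

on [0, 1/4): 4
on [1/4, 1/2): log(2*t)/(2*t**3)
on [1/2, 3/4): log(2*t)/t**2
on [3/4, 3/2): exp(-2*t)/t**2
on [3/2, oo): 1/(8*t**5)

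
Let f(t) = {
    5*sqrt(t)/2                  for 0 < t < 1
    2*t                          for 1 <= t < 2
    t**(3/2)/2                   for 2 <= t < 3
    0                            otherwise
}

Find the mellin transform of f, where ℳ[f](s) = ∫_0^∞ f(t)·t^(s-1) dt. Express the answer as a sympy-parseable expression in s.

(-2**(s + 3/2)*(s + 1)*(2*s + 1) + 2**(s + 2)*(2*s + 1)*(2*s + 3) + 3**(s + 3/2)*(s + 1)*(2*s + 1) + 5*(s + 1)*(2*s + 3) - 2*(2*s + 1)*(2*s + 3))/((s + 1)*(2*s + 1)*(2*s + 3))
  Re(s) > -1/2

split f at 1, 2: ℳ[f](s) collects 3 kernel integrals
[0, 1) adds the kernel integral of 5*sqrt(t)/2
∫ over [1, 2) of 2*t·t^(s-1) joins the sum
on [2, 3) integrate f = t**(3/2)/2 against the kernel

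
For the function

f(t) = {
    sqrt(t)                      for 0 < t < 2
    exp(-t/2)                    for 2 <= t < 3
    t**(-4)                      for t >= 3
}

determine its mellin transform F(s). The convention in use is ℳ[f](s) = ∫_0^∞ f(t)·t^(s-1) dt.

(2**s*(s - 4)*(2*s + 1)*uppergamma(s, 1) - 2**s*(s - 4)*(2*s + 1)*uppergamma(s, 3/2) + 2*2**(s + 1/2)*(s - 4) - 3**s*(2*s + 1)/81)/((s - 4)*(2*s + 1))
  -1/2 < Re(s) < 4

treat the 3 regions marked off by 2, 3 separately and sum
on [0, 2) integrate f = sqrt(t) against the kernel
on [2, 3) integrate f = exp(-t/2) against the kernel
segment 3 to ∞ holds t**(-4); add its integral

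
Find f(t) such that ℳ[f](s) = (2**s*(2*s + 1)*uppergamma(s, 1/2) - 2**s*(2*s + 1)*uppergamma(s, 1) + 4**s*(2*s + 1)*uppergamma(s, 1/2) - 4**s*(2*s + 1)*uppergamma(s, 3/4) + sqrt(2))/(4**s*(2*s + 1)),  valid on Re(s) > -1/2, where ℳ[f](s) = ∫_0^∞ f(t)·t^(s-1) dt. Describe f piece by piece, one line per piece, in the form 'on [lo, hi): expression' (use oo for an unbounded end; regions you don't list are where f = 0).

undo the common scale on t: sqrt(t) on [0, 1/2); exp(-t) on [1/2, 1); exp(-t/2) on [1, 3/2)
the 3 pieces separated at 1/4, 1/2 each add one integral
for t in [0, 1/4): the term is ∫ sqrt(2)*sqrt(t)·t^(s-1)
segment 1/4 to 1/2 holds exp(-2*t); add its integral
between 1/2 and 3/4 the integrand is exp(-t)·t^(s-1)

on [0, 1/4): sqrt(2)*sqrt(t)
on [1/4, 1/2): exp(-2*t)
on [1/2, 3/4): exp(-t)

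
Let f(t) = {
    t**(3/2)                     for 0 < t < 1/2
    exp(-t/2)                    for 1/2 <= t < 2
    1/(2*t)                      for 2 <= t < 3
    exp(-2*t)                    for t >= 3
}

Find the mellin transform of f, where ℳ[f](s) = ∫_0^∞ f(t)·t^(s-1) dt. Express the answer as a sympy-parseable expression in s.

(12*24**s*(s - 1)*(2*s + 3)*uppergamma(s, 1/4) - 12*24**s*(s - 1)*(2*s + 3)*uppergamma(s, 1) - 3*24**s*(2*s + 3) + 2*36**s*(2*s + 3) + 12*6**s*(s - 1)*(2*s + 3)*uppergamma(s, 6) + 6*sqrt(2)*6**s*(s - 1))/(12*12**s*(s - 1)*(2*s + 3))
  Re(s) > -3/2

breakpoints 1/2, 2, 3: one integral from each of the 4 segments
on [0, 1/2) integrate f = t**(3/2) against the kernel
between 1/2 and 2 the integrand is exp(-t/2)·t^(s-1)
[2, 3) adds the kernel integral of 1/(2*t)
∫ over [3, ∞) of exp(-2*t)·t^(s-1) joins the sum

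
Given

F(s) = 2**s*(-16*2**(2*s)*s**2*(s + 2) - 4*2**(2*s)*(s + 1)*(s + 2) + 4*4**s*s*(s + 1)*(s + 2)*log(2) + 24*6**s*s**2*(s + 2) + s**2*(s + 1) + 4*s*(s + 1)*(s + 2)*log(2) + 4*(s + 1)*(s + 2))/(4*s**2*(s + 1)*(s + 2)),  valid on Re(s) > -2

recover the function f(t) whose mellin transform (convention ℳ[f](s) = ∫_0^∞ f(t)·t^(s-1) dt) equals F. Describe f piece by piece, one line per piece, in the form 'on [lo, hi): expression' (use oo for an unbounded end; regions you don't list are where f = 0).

reversing the power substitution: t**4/16 on [0, sqrt(2)); log(t**2/4) on [sqrt(2), 2*sqrt(2)); t**2/2 on [2*sqrt(2), 2*sqrt(3))
undo the common scale on t: t**4 on [0, sqrt(2)/2); log(t**2) on [sqrt(2)/2, sqrt(2)); 2*t**2 on [sqrt(2), sqrt(3))
peel off the power substitution: t**2 on [0, 1/2); log(t) on [1/2, 2); 2*t on [2, 3)
f breaks at 2, 8 into 3 integrals to sum
on [0, 2): add ∫ t**2/16·t^(s-1) dt
over [2, 8), the kernel integral of log(t/4) enters the sum
[8, 12) adds the kernel integral of t/2

on [0, 2): t**2/16
on [2, 8): log(t/4)
on [8, 12): t/2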